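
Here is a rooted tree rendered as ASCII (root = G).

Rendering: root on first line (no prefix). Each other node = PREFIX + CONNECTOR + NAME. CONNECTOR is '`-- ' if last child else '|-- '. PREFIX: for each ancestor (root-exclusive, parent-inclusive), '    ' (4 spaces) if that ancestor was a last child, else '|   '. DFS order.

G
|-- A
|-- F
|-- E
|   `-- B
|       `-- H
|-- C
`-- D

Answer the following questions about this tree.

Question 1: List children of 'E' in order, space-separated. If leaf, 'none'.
Node E's children (from adjacency): B

Answer: B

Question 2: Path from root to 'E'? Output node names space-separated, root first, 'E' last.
Answer: G E

Derivation:
Walk down from root: G -> E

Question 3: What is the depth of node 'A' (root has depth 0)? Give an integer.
Path from root to A: G -> A
Depth = number of edges = 1

Answer: 1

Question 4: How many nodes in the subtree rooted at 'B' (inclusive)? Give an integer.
Subtree rooted at B contains: B, H
Count = 2

Answer: 2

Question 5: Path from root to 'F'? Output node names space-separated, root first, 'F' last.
Answer: G F

Derivation:
Walk down from root: G -> F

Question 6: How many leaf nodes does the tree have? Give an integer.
Answer: 5

Derivation:
Leaves (nodes with no children): A, C, D, F, H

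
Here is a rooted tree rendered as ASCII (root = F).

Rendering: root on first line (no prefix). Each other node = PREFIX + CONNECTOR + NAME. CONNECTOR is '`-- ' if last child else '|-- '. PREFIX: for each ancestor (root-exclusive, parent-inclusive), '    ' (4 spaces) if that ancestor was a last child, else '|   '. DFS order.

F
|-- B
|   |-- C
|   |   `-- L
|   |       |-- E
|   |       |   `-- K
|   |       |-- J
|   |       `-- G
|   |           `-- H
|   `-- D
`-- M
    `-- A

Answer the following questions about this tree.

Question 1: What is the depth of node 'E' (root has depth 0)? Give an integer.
Path from root to E: F -> B -> C -> L -> E
Depth = number of edges = 4

Answer: 4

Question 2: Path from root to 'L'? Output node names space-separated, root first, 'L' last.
Walk down from root: F -> B -> C -> L

Answer: F B C L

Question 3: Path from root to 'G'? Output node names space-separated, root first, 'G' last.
Answer: F B C L G

Derivation:
Walk down from root: F -> B -> C -> L -> G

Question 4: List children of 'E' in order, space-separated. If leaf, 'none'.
Node E's children (from adjacency): K

Answer: K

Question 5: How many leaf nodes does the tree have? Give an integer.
Leaves (nodes with no children): A, D, H, J, K

Answer: 5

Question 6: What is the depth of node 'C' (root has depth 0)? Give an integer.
Path from root to C: F -> B -> C
Depth = number of edges = 2

Answer: 2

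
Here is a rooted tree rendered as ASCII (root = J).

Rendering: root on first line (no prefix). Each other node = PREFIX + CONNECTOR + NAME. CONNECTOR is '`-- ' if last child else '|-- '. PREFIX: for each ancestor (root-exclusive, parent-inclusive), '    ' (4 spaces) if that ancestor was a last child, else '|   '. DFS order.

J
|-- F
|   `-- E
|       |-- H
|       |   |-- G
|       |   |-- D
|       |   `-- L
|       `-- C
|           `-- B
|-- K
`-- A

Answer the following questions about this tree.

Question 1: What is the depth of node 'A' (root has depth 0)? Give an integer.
Path from root to A: J -> A
Depth = number of edges = 1

Answer: 1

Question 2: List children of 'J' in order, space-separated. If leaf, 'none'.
Answer: F K A

Derivation:
Node J's children (from adjacency): F, K, A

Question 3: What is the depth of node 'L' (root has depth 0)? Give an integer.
Path from root to L: J -> F -> E -> H -> L
Depth = number of edges = 4

Answer: 4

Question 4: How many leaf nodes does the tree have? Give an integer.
Answer: 6

Derivation:
Leaves (nodes with no children): A, B, D, G, K, L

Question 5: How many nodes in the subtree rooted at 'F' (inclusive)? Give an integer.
Subtree rooted at F contains: B, C, D, E, F, G, H, L
Count = 8

Answer: 8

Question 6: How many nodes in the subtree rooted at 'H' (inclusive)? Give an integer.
Answer: 4

Derivation:
Subtree rooted at H contains: D, G, H, L
Count = 4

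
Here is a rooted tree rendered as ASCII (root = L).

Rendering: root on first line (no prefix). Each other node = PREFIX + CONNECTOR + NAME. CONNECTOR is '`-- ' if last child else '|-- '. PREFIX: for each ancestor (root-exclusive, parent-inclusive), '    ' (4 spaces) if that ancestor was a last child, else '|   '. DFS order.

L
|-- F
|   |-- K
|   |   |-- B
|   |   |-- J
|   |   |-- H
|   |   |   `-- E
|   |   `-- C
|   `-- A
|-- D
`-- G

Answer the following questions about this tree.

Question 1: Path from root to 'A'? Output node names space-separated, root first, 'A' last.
Answer: L F A

Derivation:
Walk down from root: L -> F -> A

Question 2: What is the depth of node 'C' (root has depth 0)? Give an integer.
Path from root to C: L -> F -> K -> C
Depth = number of edges = 3

Answer: 3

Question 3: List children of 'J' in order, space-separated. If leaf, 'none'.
Answer: none

Derivation:
Node J's children (from adjacency): (leaf)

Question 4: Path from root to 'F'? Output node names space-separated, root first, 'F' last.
Walk down from root: L -> F

Answer: L F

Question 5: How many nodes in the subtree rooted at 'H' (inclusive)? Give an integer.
Answer: 2

Derivation:
Subtree rooted at H contains: E, H
Count = 2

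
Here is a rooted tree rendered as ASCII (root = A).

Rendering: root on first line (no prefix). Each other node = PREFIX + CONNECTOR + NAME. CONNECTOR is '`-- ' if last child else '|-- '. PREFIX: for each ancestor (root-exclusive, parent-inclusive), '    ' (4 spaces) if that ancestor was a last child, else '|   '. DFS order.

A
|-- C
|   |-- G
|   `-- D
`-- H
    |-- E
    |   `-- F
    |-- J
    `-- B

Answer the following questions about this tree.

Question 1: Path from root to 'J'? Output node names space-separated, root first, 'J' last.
Answer: A H J

Derivation:
Walk down from root: A -> H -> J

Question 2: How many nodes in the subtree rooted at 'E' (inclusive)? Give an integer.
Answer: 2

Derivation:
Subtree rooted at E contains: E, F
Count = 2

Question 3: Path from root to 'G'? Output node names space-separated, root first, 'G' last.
Walk down from root: A -> C -> G

Answer: A C G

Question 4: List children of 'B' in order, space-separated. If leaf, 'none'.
Answer: none

Derivation:
Node B's children (from adjacency): (leaf)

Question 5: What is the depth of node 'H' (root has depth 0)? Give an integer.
Path from root to H: A -> H
Depth = number of edges = 1

Answer: 1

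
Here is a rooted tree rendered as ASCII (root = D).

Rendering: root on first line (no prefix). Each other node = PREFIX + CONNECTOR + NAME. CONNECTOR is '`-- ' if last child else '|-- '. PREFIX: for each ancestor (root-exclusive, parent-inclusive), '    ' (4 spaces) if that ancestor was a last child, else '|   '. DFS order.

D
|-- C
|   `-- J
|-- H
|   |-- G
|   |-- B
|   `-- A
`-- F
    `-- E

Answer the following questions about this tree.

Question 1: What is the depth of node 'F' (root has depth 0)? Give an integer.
Answer: 1

Derivation:
Path from root to F: D -> F
Depth = number of edges = 1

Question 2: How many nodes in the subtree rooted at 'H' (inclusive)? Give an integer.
Subtree rooted at H contains: A, B, G, H
Count = 4

Answer: 4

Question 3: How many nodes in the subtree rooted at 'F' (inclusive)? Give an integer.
Subtree rooted at F contains: E, F
Count = 2

Answer: 2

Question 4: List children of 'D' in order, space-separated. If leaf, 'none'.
Node D's children (from adjacency): C, H, F

Answer: C H F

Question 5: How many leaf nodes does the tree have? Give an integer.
Leaves (nodes with no children): A, B, E, G, J

Answer: 5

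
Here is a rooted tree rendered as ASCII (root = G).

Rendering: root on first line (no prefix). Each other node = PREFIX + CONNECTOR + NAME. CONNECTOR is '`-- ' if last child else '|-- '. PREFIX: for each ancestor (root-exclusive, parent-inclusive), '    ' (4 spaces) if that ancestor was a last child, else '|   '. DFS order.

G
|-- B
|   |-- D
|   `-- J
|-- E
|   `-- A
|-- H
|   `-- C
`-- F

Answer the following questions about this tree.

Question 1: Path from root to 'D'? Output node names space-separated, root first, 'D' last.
Answer: G B D

Derivation:
Walk down from root: G -> B -> D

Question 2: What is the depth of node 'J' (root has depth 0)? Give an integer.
Answer: 2

Derivation:
Path from root to J: G -> B -> J
Depth = number of edges = 2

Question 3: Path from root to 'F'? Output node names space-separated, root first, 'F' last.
Walk down from root: G -> F

Answer: G F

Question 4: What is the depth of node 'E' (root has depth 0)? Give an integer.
Answer: 1

Derivation:
Path from root to E: G -> E
Depth = number of edges = 1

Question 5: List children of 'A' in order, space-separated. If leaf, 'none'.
Node A's children (from adjacency): (leaf)

Answer: none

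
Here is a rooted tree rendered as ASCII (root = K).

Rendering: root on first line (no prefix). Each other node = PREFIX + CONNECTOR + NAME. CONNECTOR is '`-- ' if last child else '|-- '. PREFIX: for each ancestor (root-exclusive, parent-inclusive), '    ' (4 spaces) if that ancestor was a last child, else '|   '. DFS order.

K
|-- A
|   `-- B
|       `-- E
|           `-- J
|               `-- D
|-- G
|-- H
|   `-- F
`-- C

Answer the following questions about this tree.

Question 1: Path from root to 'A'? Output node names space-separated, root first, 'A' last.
Answer: K A

Derivation:
Walk down from root: K -> A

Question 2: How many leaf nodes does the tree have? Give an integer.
Answer: 4

Derivation:
Leaves (nodes with no children): C, D, F, G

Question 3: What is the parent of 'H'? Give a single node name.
Answer: K

Derivation:
Scan adjacency: H appears as child of K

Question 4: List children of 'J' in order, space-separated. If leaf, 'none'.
Answer: D

Derivation:
Node J's children (from adjacency): D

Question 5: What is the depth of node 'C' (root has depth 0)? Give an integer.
Path from root to C: K -> C
Depth = number of edges = 1

Answer: 1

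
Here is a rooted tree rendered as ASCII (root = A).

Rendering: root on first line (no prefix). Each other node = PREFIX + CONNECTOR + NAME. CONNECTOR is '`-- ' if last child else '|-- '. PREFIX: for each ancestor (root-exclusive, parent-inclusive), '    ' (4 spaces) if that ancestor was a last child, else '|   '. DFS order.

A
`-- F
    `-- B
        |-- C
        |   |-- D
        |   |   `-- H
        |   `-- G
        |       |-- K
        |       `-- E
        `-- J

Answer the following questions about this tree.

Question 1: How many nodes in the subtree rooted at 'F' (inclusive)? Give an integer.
Subtree rooted at F contains: B, C, D, E, F, G, H, J, K
Count = 9

Answer: 9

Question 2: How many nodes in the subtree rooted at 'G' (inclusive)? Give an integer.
Answer: 3

Derivation:
Subtree rooted at G contains: E, G, K
Count = 3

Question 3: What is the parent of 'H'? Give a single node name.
Scan adjacency: H appears as child of D

Answer: D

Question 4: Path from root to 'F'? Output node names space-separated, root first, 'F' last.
Answer: A F

Derivation:
Walk down from root: A -> F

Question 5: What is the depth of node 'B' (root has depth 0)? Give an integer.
Path from root to B: A -> F -> B
Depth = number of edges = 2

Answer: 2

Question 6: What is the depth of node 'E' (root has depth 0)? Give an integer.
Path from root to E: A -> F -> B -> C -> G -> E
Depth = number of edges = 5

Answer: 5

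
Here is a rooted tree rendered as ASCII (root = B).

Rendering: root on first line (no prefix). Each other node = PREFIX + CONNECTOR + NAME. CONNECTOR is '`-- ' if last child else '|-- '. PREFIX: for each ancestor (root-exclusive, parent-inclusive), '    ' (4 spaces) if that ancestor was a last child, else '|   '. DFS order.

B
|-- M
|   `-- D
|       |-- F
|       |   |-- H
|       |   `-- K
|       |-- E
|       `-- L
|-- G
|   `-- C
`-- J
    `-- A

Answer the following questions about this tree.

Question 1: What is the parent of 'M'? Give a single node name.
Scan adjacency: M appears as child of B

Answer: B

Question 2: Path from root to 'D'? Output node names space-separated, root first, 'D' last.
Answer: B M D

Derivation:
Walk down from root: B -> M -> D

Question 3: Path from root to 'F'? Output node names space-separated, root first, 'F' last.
Walk down from root: B -> M -> D -> F

Answer: B M D F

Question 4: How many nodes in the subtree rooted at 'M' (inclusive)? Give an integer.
Subtree rooted at M contains: D, E, F, H, K, L, M
Count = 7

Answer: 7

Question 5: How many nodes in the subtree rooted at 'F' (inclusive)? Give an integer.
Answer: 3

Derivation:
Subtree rooted at F contains: F, H, K
Count = 3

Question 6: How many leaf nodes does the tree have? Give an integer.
Leaves (nodes with no children): A, C, E, H, K, L

Answer: 6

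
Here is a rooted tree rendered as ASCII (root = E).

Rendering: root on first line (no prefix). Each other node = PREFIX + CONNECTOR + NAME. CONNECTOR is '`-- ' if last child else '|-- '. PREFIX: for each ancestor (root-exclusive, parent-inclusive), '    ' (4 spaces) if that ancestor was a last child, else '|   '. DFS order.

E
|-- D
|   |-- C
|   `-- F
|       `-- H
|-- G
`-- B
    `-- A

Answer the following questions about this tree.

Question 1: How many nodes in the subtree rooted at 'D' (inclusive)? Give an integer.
Subtree rooted at D contains: C, D, F, H
Count = 4

Answer: 4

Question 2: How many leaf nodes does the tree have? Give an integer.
Answer: 4

Derivation:
Leaves (nodes with no children): A, C, G, H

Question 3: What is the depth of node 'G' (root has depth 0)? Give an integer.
Path from root to G: E -> G
Depth = number of edges = 1

Answer: 1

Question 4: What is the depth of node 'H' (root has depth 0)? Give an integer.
Answer: 3

Derivation:
Path from root to H: E -> D -> F -> H
Depth = number of edges = 3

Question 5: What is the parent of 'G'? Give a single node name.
Answer: E

Derivation:
Scan adjacency: G appears as child of E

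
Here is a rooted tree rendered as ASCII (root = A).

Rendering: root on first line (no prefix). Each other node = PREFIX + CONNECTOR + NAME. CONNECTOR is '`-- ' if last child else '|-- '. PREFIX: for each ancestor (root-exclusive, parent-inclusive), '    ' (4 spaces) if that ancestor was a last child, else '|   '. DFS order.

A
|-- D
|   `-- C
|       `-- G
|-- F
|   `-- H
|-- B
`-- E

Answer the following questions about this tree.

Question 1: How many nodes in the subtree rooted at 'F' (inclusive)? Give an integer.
Subtree rooted at F contains: F, H
Count = 2

Answer: 2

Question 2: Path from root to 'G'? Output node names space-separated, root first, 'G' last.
Walk down from root: A -> D -> C -> G

Answer: A D C G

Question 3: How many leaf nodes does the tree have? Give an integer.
Answer: 4

Derivation:
Leaves (nodes with no children): B, E, G, H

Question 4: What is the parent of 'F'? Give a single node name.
Answer: A

Derivation:
Scan adjacency: F appears as child of A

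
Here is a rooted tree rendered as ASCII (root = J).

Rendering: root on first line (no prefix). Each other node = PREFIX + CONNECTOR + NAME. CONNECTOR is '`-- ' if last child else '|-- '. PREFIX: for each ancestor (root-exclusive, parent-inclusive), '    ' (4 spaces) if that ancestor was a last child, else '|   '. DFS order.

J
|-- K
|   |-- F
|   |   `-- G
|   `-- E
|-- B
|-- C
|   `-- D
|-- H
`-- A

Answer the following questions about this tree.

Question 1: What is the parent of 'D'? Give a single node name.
Scan adjacency: D appears as child of C

Answer: C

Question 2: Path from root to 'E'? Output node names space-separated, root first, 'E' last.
Walk down from root: J -> K -> E

Answer: J K E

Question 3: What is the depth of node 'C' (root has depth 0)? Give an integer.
Path from root to C: J -> C
Depth = number of edges = 1

Answer: 1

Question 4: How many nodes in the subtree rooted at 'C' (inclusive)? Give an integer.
Subtree rooted at C contains: C, D
Count = 2

Answer: 2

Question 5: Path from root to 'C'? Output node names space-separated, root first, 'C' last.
Answer: J C

Derivation:
Walk down from root: J -> C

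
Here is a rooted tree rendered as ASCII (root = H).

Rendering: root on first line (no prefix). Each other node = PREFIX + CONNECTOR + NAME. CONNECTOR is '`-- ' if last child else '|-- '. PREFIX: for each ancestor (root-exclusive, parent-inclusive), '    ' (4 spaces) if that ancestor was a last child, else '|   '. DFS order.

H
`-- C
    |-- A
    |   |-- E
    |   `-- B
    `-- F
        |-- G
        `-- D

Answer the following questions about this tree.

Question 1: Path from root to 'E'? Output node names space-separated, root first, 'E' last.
Walk down from root: H -> C -> A -> E

Answer: H C A E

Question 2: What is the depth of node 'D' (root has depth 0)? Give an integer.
Path from root to D: H -> C -> F -> D
Depth = number of edges = 3

Answer: 3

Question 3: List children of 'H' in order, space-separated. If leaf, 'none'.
Answer: C

Derivation:
Node H's children (from adjacency): C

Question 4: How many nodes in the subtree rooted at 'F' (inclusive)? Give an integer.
Subtree rooted at F contains: D, F, G
Count = 3

Answer: 3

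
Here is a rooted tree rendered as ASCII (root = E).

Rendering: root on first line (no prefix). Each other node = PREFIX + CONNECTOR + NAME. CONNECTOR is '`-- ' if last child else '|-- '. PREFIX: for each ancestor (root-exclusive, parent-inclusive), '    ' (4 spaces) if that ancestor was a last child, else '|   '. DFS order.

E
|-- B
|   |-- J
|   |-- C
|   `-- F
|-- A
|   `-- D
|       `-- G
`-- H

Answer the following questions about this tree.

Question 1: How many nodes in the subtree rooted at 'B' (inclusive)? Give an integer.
Subtree rooted at B contains: B, C, F, J
Count = 4

Answer: 4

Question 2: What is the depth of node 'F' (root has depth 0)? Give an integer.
Answer: 2

Derivation:
Path from root to F: E -> B -> F
Depth = number of edges = 2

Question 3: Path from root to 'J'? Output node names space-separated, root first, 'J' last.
Walk down from root: E -> B -> J

Answer: E B J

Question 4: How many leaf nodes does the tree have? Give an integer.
Leaves (nodes with no children): C, F, G, H, J

Answer: 5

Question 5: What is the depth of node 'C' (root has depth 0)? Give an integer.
Path from root to C: E -> B -> C
Depth = number of edges = 2

Answer: 2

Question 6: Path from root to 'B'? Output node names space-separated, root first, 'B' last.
Answer: E B

Derivation:
Walk down from root: E -> B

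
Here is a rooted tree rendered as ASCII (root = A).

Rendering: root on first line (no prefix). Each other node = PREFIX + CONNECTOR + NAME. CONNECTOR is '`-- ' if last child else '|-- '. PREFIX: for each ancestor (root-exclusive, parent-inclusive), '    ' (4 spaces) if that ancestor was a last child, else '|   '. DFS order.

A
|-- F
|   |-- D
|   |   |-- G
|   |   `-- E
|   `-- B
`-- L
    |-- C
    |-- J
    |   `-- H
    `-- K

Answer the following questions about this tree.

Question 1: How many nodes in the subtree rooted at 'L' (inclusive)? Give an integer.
Answer: 5

Derivation:
Subtree rooted at L contains: C, H, J, K, L
Count = 5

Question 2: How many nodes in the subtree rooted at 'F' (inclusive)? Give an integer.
Subtree rooted at F contains: B, D, E, F, G
Count = 5

Answer: 5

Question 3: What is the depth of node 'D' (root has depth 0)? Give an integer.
Path from root to D: A -> F -> D
Depth = number of edges = 2

Answer: 2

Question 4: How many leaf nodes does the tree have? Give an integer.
Answer: 6

Derivation:
Leaves (nodes with no children): B, C, E, G, H, K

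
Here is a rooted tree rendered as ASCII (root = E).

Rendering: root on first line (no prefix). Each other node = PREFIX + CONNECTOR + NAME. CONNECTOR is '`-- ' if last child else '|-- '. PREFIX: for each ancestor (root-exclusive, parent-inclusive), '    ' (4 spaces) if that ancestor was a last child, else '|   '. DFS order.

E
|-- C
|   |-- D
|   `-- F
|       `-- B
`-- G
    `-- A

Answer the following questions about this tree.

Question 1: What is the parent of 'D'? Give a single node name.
Scan adjacency: D appears as child of C

Answer: C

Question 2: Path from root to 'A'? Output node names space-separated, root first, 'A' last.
Answer: E G A

Derivation:
Walk down from root: E -> G -> A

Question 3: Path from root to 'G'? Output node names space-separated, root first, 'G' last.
Walk down from root: E -> G

Answer: E G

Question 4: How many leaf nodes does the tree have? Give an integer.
Answer: 3

Derivation:
Leaves (nodes with no children): A, B, D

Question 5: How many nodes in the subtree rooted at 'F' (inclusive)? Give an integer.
Subtree rooted at F contains: B, F
Count = 2

Answer: 2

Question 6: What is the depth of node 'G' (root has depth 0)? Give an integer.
Answer: 1

Derivation:
Path from root to G: E -> G
Depth = number of edges = 1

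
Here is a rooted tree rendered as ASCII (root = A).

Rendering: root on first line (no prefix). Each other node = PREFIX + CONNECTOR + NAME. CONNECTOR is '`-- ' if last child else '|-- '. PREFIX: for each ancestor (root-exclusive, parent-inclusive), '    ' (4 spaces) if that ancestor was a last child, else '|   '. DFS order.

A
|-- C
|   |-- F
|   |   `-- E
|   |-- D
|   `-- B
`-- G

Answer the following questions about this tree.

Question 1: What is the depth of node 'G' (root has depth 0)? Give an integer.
Path from root to G: A -> G
Depth = number of edges = 1

Answer: 1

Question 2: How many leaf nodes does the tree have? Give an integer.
Answer: 4

Derivation:
Leaves (nodes with no children): B, D, E, G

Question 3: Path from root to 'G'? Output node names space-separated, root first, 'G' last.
Answer: A G

Derivation:
Walk down from root: A -> G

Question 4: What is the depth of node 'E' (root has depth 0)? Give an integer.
Answer: 3

Derivation:
Path from root to E: A -> C -> F -> E
Depth = number of edges = 3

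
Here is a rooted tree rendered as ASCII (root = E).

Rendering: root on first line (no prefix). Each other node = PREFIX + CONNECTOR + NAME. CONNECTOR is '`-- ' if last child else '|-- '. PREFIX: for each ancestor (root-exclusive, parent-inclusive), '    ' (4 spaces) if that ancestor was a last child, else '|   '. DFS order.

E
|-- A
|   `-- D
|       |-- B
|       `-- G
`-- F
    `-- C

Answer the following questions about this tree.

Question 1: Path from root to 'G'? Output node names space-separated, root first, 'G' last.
Answer: E A D G

Derivation:
Walk down from root: E -> A -> D -> G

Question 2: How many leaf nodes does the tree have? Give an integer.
Leaves (nodes with no children): B, C, G

Answer: 3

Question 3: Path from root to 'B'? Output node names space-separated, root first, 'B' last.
Walk down from root: E -> A -> D -> B

Answer: E A D B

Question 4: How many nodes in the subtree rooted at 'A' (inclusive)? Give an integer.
Subtree rooted at A contains: A, B, D, G
Count = 4

Answer: 4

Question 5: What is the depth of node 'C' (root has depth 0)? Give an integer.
Answer: 2

Derivation:
Path from root to C: E -> F -> C
Depth = number of edges = 2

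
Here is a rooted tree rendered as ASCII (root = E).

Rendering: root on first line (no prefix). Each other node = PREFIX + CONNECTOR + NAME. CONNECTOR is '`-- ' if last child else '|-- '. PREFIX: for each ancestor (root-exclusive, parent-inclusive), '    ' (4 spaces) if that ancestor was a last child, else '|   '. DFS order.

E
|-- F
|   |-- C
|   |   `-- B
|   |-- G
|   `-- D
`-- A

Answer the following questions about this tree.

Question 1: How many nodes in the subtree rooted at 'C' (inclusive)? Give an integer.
Answer: 2

Derivation:
Subtree rooted at C contains: B, C
Count = 2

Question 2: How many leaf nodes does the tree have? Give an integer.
Leaves (nodes with no children): A, B, D, G

Answer: 4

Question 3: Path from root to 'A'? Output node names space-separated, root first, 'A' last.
Answer: E A

Derivation:
Walk down from root: E -> A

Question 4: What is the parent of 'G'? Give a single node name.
Scan adjacency: G appears as child of F

Answer: F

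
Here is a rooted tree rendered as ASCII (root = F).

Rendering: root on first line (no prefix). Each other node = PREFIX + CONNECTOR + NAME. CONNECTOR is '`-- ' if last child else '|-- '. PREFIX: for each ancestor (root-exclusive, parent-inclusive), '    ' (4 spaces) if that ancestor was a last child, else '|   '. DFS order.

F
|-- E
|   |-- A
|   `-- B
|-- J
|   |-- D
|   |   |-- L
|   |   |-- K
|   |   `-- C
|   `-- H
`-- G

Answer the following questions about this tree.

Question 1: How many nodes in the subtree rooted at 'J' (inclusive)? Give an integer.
Subtree rooted at J contains: C, D, H, J, K, L
Count = 6

Answer: 6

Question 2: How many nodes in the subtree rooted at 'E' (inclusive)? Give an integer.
Subtree rooted at E contains: A, B, E
Count = 3

Answer: 3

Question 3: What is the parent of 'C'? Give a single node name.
Scan adjacency: C appears as child of D

Answer: D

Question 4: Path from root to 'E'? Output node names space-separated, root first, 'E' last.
Walk down from root: F -> E

Answer: F E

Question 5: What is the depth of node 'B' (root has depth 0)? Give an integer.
Path from root to B: F -> E -> B
Depth = number of edges = 2

Answer: 2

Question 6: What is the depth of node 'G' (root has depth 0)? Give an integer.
Answer: 1

Derivation:
Path from root to G: F -> G
Depth = number of edges = 1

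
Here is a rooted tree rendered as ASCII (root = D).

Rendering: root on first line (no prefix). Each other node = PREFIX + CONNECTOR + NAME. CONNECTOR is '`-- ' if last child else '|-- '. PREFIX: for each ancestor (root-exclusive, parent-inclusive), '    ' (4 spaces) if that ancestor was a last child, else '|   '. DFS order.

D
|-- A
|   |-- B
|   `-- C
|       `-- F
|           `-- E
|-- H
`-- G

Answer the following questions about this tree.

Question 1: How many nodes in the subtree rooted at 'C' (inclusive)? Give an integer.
Answer: 3

Derivation:
Subtree rooted at C contains: C, E, F
Count = 3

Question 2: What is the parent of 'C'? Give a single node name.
Answer: A

Derivation:
Scan adjacency: C appears as child of A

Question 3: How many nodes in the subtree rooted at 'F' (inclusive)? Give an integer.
Answer: 2

Derivation:
Subtree rooted at F contains: E, F
Count = 2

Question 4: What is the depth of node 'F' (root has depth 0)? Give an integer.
Answer: 3

Derivation:
Path from root to F: D -> A -> C -> F
Depth = number of edges = 3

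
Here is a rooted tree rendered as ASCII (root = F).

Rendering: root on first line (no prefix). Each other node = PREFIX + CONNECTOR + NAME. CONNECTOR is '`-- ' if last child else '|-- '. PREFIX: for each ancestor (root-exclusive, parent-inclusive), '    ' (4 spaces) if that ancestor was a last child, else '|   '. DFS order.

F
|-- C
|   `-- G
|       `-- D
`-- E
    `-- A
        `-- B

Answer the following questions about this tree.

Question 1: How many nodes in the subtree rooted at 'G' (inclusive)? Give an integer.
Answer: 2

Derivation:
Subtree rooted at G contains: D, G
Count = 2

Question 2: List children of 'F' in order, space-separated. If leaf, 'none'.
Node F's children (from adjacency): C, E

Answer: C E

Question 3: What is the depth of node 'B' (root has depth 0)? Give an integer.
Path from root to B: F -> E -> A -> B
Depth = number of edges = 3

Answer: 3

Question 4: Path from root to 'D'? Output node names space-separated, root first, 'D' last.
Walk down from root: F -> C -> G -> D

Answer: F C G D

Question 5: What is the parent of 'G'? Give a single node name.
Answer: C

Derivation:
Scan adjacency: G appears as child of C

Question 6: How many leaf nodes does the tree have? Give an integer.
Leaves (nodes with no children): B, D

Answer: 2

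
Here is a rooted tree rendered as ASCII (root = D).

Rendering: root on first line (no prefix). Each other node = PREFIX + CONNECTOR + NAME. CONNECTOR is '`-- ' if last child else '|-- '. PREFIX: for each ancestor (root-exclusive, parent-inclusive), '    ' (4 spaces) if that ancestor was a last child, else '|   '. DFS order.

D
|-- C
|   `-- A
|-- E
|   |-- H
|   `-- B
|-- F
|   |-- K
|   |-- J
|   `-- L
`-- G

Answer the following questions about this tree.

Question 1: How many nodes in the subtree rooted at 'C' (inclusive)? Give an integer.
Answer: 2

Derivation:
Subtree rooted at C contains: A, C
Count = 2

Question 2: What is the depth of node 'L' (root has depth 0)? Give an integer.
Answer: 2

Derivation:
Path from root to L: D -> F -> L
Depth = number of edges = 2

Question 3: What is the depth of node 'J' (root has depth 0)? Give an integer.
Answer: 2

Derivation:
Path from root to J: D -> F -> J
Depth = number of edges = 2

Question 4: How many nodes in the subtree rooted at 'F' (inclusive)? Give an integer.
Subtree rooted at F contains: F, J, K, L
Count = 4

Answer: 4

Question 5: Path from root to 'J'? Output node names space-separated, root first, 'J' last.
Answer: D F J

Derivation:
Walk down from root: D -> F -> J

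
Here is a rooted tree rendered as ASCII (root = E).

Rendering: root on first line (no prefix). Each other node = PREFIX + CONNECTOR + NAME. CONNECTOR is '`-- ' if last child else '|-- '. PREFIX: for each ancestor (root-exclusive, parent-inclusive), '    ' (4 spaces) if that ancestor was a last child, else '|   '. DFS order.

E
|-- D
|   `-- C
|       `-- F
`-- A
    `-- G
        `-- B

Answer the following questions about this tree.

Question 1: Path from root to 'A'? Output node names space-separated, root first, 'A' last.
Answer: E A

Derivation:
Walk down from root: E -> A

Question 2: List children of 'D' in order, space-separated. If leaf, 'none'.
Answer: C

Derivation:
Node D's children (from adjacency): C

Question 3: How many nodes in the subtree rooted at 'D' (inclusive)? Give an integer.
Subtree rooted at D contains: C, D, F
Count = 3

Answer: 3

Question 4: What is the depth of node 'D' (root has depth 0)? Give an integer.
Path from root to D: E -> D
Depth = number of edges = 1

Answer: 1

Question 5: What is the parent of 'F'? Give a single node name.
Answer: C

Derivation:
Scan adjacency: F appears as child of C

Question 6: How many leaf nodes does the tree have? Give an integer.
Leaves (nodes with no children): B, F

Answer: 2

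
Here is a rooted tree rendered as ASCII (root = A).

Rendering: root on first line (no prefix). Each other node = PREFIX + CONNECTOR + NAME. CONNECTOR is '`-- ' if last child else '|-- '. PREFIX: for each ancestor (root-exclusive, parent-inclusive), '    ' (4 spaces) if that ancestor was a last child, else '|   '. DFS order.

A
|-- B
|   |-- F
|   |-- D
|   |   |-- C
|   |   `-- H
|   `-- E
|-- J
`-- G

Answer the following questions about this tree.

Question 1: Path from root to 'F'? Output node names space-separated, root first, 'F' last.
Answer: A B F

Derivation:
Walk down from root: A -> B -> F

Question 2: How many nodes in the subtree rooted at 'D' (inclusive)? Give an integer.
Answer: 3

Derivation:
Subtree rooted at D contains: C, D, H
Count = 3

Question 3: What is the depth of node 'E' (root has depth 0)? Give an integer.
Path from root to E: A -> B -> E
Depth = number of edges = 2

Answer: 2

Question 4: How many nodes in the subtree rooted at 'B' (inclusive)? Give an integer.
Subtree rooted at B contains: B, C, D, E, F, H
Count = 6

Answer: 6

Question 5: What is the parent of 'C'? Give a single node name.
Scan adjacency: C appears as child of D

Answer: D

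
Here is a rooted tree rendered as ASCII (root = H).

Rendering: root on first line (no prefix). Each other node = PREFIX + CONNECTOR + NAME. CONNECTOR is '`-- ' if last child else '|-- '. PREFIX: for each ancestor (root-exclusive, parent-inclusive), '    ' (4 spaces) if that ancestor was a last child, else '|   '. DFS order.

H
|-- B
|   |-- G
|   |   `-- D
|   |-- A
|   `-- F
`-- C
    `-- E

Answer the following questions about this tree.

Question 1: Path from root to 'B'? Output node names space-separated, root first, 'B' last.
Walk down from root: H -> B

Answer: H B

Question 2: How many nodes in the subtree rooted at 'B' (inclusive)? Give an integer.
Answer: 5

Derivation:
Subtree rooted at B contains: A, B, D, F, G
Count = 5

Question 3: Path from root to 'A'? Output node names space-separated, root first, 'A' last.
Answer: H B A

Derivation:
Walk down from root: H -> B -> A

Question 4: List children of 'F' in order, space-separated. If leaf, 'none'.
Node F's children (from adjacency): (leaf)

Answer: none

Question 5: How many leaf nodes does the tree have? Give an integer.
Leaves (nodes with no children): A, D, E, F

Answer: 4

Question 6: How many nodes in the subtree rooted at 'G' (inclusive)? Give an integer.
Answer: 2

Derivation:
Subtree rooted at G contains: D, G
Count = 2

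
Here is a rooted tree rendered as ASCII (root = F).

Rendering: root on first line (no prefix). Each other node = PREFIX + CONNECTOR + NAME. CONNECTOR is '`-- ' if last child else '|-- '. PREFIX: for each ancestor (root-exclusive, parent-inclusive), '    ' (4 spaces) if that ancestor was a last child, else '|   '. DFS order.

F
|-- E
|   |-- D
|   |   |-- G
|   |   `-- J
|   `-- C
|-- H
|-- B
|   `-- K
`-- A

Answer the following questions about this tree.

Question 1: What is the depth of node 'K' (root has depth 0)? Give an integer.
Path from root to K: F -> B -> K
Depth = number of edges = 2

Answer: 2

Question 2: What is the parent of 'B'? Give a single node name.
Scan adjacency: B appears as child of F

Answer: F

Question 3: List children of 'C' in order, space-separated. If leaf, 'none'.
Answer: none

Derivation:
Node C's children (from adjacency): (leaf)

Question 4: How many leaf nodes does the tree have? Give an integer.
Answer: 6

Derivation:
Leaves (nodes with no children): A, C, G, H, J, K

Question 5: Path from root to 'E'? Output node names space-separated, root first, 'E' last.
Answer: F E

Derivation:
Walk down from root: F -> E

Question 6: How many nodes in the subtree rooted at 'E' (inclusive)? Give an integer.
Subtree rooted at E contains: C, D, E, G, J
Count = 5

Answer: 5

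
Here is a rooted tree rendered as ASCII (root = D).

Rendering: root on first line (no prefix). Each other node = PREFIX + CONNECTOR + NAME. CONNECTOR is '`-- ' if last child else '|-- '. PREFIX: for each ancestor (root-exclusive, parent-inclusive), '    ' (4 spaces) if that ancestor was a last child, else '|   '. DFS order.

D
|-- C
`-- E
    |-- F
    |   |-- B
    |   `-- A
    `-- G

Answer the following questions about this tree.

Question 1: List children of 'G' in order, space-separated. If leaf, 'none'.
Answer: none

Derivation:
Node G's children (from adjacency): (leaf)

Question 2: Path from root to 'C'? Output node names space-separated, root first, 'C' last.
Answer: D C

Derivation:
Walk down from root: D -> C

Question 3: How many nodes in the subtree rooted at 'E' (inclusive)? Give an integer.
Answer: 5

Derivation:
Subtree rooted at E contains: A, B, E, F, G
Count = 5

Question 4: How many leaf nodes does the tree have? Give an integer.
Leaves (nodes with no children): A, B, C, G

Answer: 4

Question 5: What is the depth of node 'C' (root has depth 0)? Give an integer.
Answer: 1

Derivation:
Path from root to C: D -> C
Depth = number of edges = 1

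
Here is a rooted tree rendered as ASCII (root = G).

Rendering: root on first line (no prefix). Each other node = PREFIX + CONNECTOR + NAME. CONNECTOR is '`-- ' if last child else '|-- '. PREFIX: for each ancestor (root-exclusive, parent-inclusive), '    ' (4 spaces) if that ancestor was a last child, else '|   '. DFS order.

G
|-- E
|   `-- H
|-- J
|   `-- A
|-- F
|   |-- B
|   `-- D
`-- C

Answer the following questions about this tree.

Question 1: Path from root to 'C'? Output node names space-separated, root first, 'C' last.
Answer: G C

Derivation:
Walk down from root: G -> C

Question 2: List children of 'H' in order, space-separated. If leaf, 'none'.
Node H's children (from adjacency): (leaf)

Answer: none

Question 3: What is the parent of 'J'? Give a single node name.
Answer: G

Derivation:
Scan adjacency: J appears as child of G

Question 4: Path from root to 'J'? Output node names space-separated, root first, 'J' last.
Answer: G J

Derivation:
Walk down from root: G -> J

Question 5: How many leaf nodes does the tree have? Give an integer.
Leaves (nodes with no children): A, B, C, D, H

Answer: 5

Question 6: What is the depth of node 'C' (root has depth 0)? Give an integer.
Answer: 1

Derivation:
Path from root to C: G -> C
Depth = number of edges = 1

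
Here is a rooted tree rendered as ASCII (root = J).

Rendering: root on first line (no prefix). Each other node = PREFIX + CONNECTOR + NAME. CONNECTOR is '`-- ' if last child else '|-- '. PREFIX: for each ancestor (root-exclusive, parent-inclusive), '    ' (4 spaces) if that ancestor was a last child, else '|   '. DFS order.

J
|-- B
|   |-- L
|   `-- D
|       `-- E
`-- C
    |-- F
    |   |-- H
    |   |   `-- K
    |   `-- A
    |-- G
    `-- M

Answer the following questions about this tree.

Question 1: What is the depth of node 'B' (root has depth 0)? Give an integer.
Answer: 1

Derivation:
Path from root to B: J -> B
Depth = number of edges = 1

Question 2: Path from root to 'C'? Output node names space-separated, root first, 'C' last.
Answer: J C

Derivation:
Walk down from root: J -> C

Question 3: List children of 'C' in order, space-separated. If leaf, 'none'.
Node C's children (from adjacency): F, G, M

Answer: F G M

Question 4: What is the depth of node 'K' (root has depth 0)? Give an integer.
Path from root to K: J -> C -> F -> H -> K
Depth = number of edges = 4

Answer: 4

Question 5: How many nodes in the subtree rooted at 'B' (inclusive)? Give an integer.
Answer: 4

Derivation:
Subtree rooted at B contains: B, D, E, L
Count = 4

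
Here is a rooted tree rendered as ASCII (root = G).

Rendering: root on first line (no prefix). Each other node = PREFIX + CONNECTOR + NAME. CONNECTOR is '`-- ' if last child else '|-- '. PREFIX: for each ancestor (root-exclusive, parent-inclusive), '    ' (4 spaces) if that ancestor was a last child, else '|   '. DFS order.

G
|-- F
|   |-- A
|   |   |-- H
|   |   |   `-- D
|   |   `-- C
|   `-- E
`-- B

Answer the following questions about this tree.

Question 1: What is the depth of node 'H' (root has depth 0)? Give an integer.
Answer: 3

Derivation:
Path from root to H: G -> F -> A -> H
Depth = number of edges = 3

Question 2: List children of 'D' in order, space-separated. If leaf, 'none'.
Answer: none

Derivation:
Node D's children (from adjacency): (leaf)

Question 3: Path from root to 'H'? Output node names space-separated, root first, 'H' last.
Walk down from root: G -> F -> A -> H

Answer: G F A H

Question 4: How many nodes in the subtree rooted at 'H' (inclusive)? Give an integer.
Subtree rooted at H contains: D, H
Count = 2

Answer: 2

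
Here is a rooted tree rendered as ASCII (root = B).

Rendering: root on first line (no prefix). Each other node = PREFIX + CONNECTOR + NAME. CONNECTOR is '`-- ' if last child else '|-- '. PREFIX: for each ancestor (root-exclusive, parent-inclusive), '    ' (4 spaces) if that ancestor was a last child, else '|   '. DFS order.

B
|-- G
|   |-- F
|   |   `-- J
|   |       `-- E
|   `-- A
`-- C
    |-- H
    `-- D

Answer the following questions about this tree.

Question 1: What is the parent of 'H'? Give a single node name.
Scan adjacency: H appears as child of C

Answer: C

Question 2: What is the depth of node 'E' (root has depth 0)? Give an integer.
Answer: 4

Derivation:
Path from root to E: B -> G -> F -> J -> E
Depth = number of edges = 4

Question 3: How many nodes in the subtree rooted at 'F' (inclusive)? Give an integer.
Subtree rooted at F contains: E, F, J
Count = 3

Answer: 3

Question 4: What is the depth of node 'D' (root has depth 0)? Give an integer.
Answer: 2

Derivation:
Path from root to D: B -> C -> D
Depth = number of edges = 2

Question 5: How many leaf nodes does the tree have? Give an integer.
Leaves (nodes with no children): A, D, E, H

Answer: 4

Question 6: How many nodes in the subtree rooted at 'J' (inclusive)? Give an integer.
Subtree rooted at J contains: E, J
Count = 2

Answer: 2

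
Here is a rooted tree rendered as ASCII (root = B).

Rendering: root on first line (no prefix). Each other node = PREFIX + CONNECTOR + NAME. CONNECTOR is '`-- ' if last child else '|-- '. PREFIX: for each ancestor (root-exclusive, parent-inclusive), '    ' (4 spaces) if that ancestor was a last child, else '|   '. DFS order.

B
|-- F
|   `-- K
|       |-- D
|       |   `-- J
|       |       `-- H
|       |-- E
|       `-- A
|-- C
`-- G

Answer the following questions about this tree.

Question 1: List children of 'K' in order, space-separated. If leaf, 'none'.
Answer: D E A

Derivation:
Node K's children (from adjacency): D, E, A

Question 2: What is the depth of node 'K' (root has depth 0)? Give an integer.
Answer: 2

Derivation:
Path from root to K: B -> F -> K
Depth = number of edges = 2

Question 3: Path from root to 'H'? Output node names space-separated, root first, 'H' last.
Answer: B F K D J H

Derivation:
Walk down from root: B -> F -> K -> D -> J -> H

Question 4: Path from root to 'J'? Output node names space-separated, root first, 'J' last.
Answer: B F K D J

Derivation:
Walk down from root: B -> F -> K -> D -> J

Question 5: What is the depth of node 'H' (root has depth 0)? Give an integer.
Path from root to H: B -> F -> K -> D -> J -> H
Depth = number of edges = 5

Answer: 5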